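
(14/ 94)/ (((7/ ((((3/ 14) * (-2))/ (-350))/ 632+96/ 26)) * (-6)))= -24774413/ 1892144800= -0.01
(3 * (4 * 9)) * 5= 540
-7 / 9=-0.78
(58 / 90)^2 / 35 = 841 / 70875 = 0.01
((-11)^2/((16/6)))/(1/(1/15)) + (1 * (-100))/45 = 289/360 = 0.80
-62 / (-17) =62 / 17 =3.65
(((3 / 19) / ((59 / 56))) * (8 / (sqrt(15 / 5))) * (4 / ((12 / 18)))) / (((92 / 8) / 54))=290304 * sqrt(3) / 25783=19.50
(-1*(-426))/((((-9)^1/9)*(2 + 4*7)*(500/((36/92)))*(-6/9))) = 1917/115000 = 0.02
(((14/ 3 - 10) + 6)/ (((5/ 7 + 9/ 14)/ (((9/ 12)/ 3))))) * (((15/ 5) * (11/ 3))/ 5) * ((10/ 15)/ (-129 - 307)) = -77/ 186390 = -0.00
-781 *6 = -4686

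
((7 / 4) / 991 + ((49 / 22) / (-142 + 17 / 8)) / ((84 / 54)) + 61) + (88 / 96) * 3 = 259177712 / 4066073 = 63.74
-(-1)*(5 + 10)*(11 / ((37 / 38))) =6270 / 37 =169.46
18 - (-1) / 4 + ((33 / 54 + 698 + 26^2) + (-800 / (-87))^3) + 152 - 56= 2266.38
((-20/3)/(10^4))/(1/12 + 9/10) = -0.00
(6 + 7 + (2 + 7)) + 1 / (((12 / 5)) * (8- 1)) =1853 / 84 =22.06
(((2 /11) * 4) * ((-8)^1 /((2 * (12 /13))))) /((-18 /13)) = 676 /297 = 2.28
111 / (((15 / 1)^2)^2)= 37 / 16875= 0.00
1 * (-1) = -1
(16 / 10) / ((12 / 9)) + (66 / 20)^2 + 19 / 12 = 2051 / 150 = 13.67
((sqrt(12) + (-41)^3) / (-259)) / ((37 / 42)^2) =17368092 / 50653- 504 * sqrt(3) / 50653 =342.87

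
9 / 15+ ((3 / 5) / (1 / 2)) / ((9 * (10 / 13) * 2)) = 103 / 150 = 0.69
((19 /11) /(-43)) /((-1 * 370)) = 19 /175010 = 0.00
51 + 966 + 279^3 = 21718656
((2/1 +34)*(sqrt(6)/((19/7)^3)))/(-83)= -12348*sqrt(6)/569297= -0.05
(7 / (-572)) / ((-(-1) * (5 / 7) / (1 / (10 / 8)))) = -49 / 3575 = -0.01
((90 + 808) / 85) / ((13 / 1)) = 898 / 1105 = 0.81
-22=-22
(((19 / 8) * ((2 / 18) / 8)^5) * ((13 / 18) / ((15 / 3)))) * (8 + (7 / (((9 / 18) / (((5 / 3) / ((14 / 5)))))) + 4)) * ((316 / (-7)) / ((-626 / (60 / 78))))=91561 / 457855689424896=0.00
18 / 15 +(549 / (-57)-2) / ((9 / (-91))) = 118.81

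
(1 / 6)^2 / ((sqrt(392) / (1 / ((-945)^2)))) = 0.00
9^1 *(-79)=-711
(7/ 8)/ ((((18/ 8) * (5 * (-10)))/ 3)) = -7/ 300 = -0.02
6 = 6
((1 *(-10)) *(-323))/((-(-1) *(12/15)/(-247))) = -997262.50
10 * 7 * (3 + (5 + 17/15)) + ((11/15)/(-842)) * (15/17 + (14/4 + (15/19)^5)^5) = 136136529911986785921975487410383584602373/213167513485071626500324793848810029760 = 638.64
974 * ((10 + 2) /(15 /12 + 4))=15584 /7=2226.29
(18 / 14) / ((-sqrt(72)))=-3 * sqrt(2) / 28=-0.15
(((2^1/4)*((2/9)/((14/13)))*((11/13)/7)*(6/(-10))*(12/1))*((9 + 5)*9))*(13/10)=-14.71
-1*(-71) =71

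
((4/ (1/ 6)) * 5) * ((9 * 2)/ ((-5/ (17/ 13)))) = -7344/ 13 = -564.92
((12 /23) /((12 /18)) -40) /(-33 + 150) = -902 /2691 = -0.34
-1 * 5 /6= -5 /6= -0.83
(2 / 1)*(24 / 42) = 8 / 7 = 1.14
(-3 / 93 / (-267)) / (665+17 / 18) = 6 / 33072133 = 0.00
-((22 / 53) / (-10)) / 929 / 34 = 11 / 8370290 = 0.00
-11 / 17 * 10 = -6.47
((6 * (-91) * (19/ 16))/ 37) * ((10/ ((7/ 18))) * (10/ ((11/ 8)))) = -1333800/ 407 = -3277.15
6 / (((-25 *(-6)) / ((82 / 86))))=0.04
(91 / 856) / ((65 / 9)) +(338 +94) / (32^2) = 14949 / 34240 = 0.44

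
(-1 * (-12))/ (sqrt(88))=3 * sqrt(22)/ 11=1.28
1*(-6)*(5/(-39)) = 10/13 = 0.77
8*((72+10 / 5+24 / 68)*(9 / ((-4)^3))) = -83.65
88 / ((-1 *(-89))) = 88 / 89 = 0.99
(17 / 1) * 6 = 102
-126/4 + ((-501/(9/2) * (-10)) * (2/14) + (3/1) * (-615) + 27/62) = -1117778/651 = -1717.02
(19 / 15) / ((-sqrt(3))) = -19 * sqrt(3) / 45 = -0.73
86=86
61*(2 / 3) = 122 / 3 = 40.67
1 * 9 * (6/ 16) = 27/ 8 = 3.38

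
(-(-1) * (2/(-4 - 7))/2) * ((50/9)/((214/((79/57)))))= -1975/603801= -0.00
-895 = -895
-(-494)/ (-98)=-247/ 49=-5.04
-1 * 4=-4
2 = 2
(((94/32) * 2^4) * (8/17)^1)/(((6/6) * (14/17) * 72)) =47/126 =0.37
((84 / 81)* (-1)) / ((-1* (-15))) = -28 / 405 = -0.07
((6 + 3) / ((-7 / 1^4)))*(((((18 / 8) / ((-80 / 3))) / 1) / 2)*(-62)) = -7533 / 2240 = -3.36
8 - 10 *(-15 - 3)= 188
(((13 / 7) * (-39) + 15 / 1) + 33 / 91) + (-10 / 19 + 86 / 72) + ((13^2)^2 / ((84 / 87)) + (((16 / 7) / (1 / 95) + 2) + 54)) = 927366533 / 31122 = 29797.78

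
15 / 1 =15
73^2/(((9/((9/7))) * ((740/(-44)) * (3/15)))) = -58619/259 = -226.33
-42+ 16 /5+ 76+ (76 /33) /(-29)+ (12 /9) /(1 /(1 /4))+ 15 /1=83664 /1595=52.45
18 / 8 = 9 / 4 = 2.25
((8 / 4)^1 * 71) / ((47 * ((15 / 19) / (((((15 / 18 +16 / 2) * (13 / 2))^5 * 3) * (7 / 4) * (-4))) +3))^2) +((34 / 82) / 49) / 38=4767389383838664656680616190346265825989 / 647287558701785586526434054758030349785718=0.01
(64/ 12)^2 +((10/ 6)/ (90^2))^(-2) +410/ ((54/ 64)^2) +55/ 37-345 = 637098506522/ 26973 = 23619860.84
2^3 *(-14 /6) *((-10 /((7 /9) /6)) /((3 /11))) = 5280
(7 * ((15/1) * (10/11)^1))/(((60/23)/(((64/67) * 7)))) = 180320/737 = 244.67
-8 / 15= -0.53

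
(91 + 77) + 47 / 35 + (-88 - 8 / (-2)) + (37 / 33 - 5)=81.46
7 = 7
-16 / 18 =-0.89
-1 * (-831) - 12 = 819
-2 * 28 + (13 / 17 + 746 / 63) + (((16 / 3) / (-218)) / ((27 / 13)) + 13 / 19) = -852824206 / 19962369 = -42.72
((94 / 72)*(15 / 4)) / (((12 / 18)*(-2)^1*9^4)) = -235 / 419904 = -0.00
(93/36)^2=961/144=6.67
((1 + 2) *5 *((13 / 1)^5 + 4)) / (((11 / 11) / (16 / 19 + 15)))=1676405955 / 19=88231892.37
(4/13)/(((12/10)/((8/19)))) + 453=335753/741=453.11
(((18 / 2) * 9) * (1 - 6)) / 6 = -135 / 2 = -67.50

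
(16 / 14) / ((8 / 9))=9 / 7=1.29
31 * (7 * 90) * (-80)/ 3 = -520800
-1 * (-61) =61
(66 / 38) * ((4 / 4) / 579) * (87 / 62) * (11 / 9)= 3509 / 682062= 0.01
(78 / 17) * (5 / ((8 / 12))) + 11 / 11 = 602 / 17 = 35.41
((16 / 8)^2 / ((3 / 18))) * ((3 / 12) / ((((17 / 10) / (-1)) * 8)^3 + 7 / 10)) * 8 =-4000 / 209563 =-0.02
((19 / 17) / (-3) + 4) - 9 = -274 / 51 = -5.37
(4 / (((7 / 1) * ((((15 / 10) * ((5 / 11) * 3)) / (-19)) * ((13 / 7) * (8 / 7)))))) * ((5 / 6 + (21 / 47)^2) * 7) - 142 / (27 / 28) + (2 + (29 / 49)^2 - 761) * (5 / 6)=-14847495671201 / 18616369590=-797.55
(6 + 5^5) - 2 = 3129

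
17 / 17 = 1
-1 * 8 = -8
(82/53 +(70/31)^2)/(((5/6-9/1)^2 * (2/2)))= 12186072/122290133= 0.10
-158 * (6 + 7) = -2054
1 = 1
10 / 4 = 5 / 2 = 2.50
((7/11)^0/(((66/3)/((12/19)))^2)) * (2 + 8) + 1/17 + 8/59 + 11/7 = 544084598/306684301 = 1.77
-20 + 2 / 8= -79 / 4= -19.75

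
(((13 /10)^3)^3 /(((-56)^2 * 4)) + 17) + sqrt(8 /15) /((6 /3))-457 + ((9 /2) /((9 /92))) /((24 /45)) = -4437429395500627 /12544000000000 + sqrt(30) /15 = -353.38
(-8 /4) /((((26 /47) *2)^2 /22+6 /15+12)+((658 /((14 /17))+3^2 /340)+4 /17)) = -3304664 /1341226643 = -0.00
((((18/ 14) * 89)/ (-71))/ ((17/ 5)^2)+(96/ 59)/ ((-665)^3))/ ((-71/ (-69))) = -3424841996108481/ 25277346848495875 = -0.14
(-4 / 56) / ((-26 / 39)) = 3 / 28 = 0.11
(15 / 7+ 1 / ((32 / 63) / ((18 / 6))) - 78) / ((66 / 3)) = -15669 / 4928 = -3.18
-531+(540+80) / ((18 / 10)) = -186.56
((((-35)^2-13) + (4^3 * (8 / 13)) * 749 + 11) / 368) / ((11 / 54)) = 10783449 / 26312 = 409.83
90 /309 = 30 /103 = 0.29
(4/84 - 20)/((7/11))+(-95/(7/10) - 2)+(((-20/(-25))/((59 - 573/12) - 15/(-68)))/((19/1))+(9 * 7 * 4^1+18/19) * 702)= 161030404357/907725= 177399.99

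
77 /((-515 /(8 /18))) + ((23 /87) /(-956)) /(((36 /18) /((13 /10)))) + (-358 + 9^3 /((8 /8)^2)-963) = -304324000679 /514002960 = -592.07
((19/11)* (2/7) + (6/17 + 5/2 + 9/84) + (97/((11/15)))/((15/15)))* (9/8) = 6395967/41888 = 152.69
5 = 5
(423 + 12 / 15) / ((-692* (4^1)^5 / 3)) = -6357 / 3543040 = -0.00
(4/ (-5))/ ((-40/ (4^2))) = 8/ 25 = 0.32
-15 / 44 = -0.34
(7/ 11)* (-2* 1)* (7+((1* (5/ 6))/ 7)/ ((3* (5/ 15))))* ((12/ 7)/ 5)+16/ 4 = 344/ 385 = 0.89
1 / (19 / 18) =0.95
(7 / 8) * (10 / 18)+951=68507 / 72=951.49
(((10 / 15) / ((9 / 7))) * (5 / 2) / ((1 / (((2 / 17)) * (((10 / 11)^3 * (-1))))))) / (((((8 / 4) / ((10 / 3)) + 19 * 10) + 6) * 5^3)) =-2800 / 600543207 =-0.00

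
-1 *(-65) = 65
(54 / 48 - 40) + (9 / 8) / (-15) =-779 / 20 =-38.95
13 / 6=2.17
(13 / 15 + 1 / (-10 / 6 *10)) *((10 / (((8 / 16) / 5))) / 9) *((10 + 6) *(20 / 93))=77440 / 2511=30.84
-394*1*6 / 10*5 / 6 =-197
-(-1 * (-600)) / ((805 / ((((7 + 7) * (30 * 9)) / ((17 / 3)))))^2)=-62985600 / 152881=-411.99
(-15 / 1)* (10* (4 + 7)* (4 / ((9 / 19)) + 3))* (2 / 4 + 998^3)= -56310779375125 / 3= -18770259791708.33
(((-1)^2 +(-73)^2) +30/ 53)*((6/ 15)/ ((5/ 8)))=904064/ 265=3411.56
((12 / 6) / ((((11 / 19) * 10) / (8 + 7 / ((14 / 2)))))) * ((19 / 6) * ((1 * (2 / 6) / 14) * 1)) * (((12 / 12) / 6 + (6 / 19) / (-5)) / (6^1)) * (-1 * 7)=-1121 / 39600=-0.03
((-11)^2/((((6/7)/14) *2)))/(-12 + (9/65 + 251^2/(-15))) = -35035/149332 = -0.23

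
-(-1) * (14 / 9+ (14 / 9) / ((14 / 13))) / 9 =1 / 3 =0.33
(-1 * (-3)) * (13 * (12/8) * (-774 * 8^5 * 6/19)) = -8902213632/19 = -468537559.58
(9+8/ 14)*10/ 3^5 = 670/ 1701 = 0.39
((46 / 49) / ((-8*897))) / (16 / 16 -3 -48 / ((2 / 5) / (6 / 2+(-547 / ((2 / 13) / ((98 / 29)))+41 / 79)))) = -2291 / 25242243811512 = -0.00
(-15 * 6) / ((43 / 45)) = -4050 / 43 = -94.19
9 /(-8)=-9 /8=-1.12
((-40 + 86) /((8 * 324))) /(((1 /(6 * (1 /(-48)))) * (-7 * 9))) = 23 /653184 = 0.00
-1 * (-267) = 267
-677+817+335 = 475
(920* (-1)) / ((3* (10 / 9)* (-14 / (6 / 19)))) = 828 / 133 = 6.23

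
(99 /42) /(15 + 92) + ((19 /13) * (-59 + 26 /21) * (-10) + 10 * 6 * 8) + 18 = 11202289 /8346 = 1342.23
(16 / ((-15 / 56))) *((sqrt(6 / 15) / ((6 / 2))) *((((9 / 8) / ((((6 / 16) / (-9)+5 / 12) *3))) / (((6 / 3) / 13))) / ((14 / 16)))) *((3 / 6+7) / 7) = -3328 *sqrt(10) / 105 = -100.23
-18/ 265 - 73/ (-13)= 19111/ 3445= 5.55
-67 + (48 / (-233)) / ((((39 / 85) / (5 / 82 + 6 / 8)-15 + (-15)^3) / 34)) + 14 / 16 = -787126525883 / 11903986776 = -66.12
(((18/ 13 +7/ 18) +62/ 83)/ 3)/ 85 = 48953/ 4952610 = 0.01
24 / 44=6 / 11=0.55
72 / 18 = 4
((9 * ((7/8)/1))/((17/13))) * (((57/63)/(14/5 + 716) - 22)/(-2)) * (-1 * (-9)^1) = 194258961/325856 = 596.15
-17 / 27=-0.63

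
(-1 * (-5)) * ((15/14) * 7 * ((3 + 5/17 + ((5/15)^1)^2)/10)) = 2605/204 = 12.77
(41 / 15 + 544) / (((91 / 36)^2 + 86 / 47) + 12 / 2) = 166513104 / 4330675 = 38.45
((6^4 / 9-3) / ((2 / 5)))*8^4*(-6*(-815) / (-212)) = -1765094400 / 53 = -33303667.92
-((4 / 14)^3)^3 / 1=-512 / 40353607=-0.00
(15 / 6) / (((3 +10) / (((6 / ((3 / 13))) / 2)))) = 5 / 2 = 2.50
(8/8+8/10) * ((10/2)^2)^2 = 1125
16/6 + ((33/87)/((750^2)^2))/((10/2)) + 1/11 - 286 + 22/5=-140722839843749879/504667968750000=-278.84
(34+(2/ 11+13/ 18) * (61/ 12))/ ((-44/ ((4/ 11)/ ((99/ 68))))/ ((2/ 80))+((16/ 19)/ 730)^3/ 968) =-5719585365951122875/ 1044237012725729554992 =-0.01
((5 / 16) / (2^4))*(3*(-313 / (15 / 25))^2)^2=29993515503125 / 2304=13018018881.56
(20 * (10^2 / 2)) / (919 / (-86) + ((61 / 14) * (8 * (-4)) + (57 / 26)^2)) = -203476000 / 29566773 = -6.88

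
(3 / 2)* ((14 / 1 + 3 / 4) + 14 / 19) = 23.23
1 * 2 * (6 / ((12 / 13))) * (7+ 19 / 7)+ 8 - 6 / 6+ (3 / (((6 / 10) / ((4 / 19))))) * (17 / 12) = 53776 / 399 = 134.78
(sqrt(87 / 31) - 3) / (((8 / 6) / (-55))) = 495 / 4 - 165 * sqrt(2697) / 124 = 54.65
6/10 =3/5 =0.60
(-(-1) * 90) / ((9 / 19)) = 190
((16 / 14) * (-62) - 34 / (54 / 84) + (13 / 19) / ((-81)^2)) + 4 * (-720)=-2621107745 / 872613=-3003.75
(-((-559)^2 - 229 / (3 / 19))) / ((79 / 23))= -21461116 / 237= -90553.23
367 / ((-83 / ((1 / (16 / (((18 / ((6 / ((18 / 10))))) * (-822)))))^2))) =-45193631103 / 132800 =-340313.49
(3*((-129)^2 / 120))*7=116487 / 40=2912.18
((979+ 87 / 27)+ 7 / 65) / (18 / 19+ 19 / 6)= 21837194 / 91455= 238.78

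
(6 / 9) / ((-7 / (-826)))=236 / 3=78.67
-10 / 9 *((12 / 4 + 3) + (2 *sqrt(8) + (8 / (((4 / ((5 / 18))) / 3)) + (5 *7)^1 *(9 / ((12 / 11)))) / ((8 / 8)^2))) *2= -17785 / 27-80 *sqrt(2) / 9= -671.27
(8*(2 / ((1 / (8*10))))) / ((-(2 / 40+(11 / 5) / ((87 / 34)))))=-2227200 / 1583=-1406.95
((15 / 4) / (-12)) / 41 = -5 / 656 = -0.01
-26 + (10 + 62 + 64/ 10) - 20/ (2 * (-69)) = 18128/ 345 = 52.54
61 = 61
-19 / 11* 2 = -38 / 11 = -3.45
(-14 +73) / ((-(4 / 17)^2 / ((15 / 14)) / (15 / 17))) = -1007.48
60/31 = 1.94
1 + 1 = 2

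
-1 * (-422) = 422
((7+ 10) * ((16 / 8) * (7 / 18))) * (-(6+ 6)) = -158.67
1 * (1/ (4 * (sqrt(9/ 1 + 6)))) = sqrt(15)/ 60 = 0.06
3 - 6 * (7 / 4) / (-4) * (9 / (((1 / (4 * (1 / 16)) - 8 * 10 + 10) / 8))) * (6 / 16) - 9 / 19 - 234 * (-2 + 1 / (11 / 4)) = 1285305 / 3344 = 384.36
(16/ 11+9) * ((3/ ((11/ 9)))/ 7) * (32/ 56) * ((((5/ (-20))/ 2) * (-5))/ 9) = 1725/ 11858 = 0.15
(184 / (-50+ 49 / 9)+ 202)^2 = 6295787716 / 160801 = 39152.67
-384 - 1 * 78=-462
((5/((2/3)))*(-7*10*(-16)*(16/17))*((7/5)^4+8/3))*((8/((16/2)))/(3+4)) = 3123968/425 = 7350.51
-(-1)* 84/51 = 28/17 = 1.65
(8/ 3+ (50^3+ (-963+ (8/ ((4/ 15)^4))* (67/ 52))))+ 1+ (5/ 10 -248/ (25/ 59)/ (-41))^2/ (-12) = 661153919249441/ 5244720000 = 126060.86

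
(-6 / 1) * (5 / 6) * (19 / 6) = -95 / 6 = -15.83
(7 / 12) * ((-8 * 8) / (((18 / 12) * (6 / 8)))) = -896 / 27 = -33.19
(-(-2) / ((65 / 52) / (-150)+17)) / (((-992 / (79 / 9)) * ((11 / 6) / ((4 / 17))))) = -1580 / 11820083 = -0.00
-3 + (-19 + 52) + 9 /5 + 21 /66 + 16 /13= 47689 /1430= 33.35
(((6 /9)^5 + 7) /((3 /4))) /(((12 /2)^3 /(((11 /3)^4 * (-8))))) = -101491412 /1594323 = -63.66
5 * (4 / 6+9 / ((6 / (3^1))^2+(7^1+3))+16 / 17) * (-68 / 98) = -8035 / 1029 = -7.81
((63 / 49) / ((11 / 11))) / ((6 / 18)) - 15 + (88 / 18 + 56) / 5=326 / 315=1.03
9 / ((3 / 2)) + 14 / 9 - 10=-22 / 9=-2.44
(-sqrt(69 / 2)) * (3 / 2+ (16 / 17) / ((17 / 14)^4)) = -5488883 * sqrt(138) / 5679428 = -11.35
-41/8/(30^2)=-41/7200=-0.01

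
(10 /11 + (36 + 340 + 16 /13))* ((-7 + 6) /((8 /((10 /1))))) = -135185 /286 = -472.67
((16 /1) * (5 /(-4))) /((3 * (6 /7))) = -70 /9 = -7.78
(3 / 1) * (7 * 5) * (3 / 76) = 315 / 76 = 4.14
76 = 76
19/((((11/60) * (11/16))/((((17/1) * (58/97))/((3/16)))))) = 95918080/11737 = 8172.28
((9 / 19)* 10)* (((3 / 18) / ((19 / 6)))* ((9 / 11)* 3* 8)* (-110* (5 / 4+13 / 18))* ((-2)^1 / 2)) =383400 / 361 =1062.05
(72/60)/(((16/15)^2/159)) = 21465/128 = 167.70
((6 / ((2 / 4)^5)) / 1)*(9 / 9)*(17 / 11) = 3264 / 11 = 296.73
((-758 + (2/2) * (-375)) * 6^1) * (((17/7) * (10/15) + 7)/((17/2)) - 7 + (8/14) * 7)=1606594/119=13500.79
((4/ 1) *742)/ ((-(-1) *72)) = 371/ 9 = 41.22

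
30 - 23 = 7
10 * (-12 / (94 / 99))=-5940 / 47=-126.38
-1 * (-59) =59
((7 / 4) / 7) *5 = 1.25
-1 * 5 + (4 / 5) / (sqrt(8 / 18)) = -19 / 5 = -3.80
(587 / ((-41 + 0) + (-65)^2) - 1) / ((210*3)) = -1199 / 878640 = -0.00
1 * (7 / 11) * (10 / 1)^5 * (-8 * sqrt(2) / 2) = -2800000 * sqrt(2) / 11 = -359981.63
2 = 2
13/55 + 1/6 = 133/330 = 0.40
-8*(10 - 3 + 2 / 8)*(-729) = 42282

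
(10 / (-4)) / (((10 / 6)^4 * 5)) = -0.06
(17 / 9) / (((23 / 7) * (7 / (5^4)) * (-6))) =-10625 / 1242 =-8.55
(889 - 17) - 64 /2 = 840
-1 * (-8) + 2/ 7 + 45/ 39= 859/ 91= 9.44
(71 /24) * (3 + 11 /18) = 4615 /432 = 10.68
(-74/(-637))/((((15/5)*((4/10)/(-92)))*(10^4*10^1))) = -851/9555000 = -0.00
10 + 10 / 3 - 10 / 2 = 25 / 3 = 8.33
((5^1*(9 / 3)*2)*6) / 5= 36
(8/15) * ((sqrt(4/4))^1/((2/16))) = 64/15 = 4.27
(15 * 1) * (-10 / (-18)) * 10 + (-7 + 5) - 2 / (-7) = 1714 / 21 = 81.62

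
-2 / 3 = -0.67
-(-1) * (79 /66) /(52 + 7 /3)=79 /3586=0.02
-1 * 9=-9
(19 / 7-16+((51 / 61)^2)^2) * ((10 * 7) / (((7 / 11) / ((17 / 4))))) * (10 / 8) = -2899217159025 / 387683548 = -7478.31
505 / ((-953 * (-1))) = 505 / 953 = 0.53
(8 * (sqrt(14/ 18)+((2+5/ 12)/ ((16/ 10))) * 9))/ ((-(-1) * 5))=8 * sqrt(7)/ 15+87/ 4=23.16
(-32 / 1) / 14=-16 / 7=-2.29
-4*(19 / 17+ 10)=-756 / 17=-44.47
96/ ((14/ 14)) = 96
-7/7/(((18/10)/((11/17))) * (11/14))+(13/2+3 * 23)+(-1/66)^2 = 5557063/74052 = 75.04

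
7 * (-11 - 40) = -357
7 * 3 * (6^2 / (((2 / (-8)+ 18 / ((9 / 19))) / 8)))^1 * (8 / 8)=24192 / 151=160.21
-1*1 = -1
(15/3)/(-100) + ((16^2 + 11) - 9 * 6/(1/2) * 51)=-104821/20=-5241.05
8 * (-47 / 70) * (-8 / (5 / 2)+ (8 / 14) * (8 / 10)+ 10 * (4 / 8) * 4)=-113552 / 1225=-92.70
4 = 4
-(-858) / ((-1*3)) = -286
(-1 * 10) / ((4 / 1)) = -5 / 2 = -2.50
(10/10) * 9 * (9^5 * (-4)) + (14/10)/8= -85030553/40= -2125763.82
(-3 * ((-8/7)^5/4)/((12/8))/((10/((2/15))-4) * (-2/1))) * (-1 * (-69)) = -565248/1193297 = -0.47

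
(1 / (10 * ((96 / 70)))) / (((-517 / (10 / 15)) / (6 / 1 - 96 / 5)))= 7 / 5640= 0.00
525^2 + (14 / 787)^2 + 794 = 171205359807 / 619369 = 276419.00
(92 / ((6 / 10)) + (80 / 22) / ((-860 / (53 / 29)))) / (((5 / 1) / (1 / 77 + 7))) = 227142072 / 1056209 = 215.05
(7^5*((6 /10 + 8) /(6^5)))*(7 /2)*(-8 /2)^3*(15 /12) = -5204.64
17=17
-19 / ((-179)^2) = -19 / 32041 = -0.00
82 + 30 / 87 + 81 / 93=74811 / 899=83.22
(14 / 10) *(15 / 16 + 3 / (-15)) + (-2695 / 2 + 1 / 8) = -538537 / 400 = -1346.34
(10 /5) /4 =1 /2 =0.50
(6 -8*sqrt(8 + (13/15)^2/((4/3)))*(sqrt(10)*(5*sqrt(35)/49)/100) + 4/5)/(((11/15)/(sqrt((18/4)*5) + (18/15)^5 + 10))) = (714 -sqrt(2202))*(9375*sqrt(10) + 78052)/481250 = 149.28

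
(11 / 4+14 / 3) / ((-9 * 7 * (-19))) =89 / 14364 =0.01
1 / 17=0.06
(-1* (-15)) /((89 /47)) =705 /89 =7.92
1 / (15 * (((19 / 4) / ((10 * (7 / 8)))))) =7 / 57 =0.12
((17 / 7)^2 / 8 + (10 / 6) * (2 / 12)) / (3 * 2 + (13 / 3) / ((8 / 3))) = 0.13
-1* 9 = -9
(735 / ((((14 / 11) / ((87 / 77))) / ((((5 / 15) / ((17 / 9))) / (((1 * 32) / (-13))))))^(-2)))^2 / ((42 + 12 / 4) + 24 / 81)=484877542962902754918400 / 667045750858461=726902978.30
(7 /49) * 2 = 2 /7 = 0.29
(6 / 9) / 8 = 1 / 12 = 0.08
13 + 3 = 16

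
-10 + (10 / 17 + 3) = -109 / 17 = -6.41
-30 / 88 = -15 / 44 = -0.34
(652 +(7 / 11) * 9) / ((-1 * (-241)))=7235 / 2651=2.73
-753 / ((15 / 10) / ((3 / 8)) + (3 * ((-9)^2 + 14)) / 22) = -16566 / 373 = -44.41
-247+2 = -245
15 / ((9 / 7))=35 / 3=11.67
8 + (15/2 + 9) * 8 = 140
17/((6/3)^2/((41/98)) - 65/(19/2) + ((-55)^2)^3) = 13243/21563219048993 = 0.00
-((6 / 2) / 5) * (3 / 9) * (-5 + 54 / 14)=8 / 35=0.23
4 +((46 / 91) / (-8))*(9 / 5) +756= 1382993 / 1820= 759.89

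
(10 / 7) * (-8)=-80 / 7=-11.43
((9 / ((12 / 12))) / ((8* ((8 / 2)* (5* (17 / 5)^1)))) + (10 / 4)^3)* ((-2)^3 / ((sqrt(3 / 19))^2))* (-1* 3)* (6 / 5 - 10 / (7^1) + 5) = 26999057 / 2380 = 11344.14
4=4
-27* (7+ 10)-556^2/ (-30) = 147683/ 15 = 9845.53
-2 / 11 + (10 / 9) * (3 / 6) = 0.37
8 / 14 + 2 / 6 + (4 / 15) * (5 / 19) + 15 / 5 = 1586 / 399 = 3.97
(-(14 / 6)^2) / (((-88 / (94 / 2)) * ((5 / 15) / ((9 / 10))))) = 6909 / 880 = 7.85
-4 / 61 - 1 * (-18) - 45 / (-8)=11497 / 488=23.56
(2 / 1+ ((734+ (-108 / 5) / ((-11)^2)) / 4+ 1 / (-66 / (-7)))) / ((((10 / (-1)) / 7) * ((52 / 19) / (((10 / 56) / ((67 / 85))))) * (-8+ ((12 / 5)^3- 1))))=-6799028875 / 3050437104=-2.23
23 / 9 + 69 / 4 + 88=3881 / 36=107.81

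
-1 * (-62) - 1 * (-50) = 112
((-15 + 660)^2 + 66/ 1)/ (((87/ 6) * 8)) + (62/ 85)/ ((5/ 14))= 176939363/ 49300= 3589.03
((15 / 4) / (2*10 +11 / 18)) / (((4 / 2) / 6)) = 405 / 742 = 0.55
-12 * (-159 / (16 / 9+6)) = 8586 / 35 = 245.31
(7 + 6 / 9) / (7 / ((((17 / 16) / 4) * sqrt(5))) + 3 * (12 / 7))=0.45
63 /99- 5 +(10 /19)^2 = -16228 /3971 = -4.09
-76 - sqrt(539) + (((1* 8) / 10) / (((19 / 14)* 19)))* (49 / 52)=-1782654 / 23465 - 7* sqrt(11)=-99.19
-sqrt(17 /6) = -sqrt(102) /6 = -1.68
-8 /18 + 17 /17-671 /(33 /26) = -4753 /9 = -528.11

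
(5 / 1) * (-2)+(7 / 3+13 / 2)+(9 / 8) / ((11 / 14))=35 / 132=0.27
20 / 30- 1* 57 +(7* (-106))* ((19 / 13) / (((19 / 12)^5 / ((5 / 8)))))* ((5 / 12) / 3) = -334396837 / 5082519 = -65.79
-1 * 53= -53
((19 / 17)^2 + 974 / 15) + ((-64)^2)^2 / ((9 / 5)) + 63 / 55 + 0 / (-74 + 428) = 1333378873196 / 143055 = 9320742.88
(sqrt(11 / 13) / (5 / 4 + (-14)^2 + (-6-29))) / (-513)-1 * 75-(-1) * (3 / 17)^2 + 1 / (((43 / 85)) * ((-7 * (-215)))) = -280418125 / 3740527-4 * sqrt(143) / 4328181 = -74.97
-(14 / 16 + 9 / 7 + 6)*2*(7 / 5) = -457 / 20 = -22.85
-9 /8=-1.12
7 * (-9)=-63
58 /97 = 0.60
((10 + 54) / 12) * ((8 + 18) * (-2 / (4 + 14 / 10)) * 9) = -4160 / 9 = -462.22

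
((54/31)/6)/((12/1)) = 3/124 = 0.02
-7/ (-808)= 7/ 808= 0.01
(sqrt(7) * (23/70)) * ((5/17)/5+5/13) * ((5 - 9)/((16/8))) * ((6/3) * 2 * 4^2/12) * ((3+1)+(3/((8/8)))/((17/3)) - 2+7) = -278208 * sqrt(7)/18785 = -39.18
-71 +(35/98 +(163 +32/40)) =6521/70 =93.16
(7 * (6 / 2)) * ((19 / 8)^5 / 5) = 51998079 / 163840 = 317.37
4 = 4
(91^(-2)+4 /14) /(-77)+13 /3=8282180 /1912911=4.33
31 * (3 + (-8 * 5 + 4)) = -1023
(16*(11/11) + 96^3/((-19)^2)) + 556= 1091228/361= 3022.79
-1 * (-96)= 96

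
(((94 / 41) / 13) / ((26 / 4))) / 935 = 188 / 6478615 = 0.00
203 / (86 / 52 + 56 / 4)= 5278 / 407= 12.97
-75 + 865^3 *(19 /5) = 2459415500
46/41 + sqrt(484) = 948/41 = 23.12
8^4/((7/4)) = 16384/7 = 2340.57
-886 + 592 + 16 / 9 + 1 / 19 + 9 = -48422 / 171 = -283.17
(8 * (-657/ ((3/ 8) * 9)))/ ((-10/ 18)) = 14016/ 5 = 2803.20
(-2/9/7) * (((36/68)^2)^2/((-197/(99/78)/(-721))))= -2477871/213897281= -0.01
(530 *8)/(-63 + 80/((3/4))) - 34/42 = 264893/2751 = 96.29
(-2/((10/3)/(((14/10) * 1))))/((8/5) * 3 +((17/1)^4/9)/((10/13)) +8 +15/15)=-0.00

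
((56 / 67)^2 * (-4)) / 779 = -12544 / 3496931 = -0.00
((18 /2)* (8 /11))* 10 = 65.45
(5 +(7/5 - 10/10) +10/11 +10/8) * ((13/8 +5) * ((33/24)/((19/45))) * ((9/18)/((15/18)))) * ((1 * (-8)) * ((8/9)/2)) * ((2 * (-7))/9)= 541.20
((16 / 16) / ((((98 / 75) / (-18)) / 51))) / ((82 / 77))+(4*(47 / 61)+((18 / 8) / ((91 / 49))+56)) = -545689513 / 910364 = -599.42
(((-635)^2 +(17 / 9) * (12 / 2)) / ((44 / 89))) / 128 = 107664101 / 16896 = 6372.17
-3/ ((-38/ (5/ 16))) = 15/ 608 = 0.02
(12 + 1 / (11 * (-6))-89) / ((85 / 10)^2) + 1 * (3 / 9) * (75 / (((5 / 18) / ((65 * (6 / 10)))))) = 1968512 / 561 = 3508.93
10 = 10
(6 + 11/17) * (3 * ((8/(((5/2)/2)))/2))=5424/85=63.81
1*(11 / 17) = 11 / 17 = 0.65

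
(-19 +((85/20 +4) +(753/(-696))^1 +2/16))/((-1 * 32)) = 679/1856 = 0.37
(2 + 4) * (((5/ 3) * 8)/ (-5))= -16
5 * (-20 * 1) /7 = -100 /7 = -14.29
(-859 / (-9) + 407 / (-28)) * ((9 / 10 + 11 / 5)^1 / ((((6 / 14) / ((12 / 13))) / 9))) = 632059 / 130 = 4861.99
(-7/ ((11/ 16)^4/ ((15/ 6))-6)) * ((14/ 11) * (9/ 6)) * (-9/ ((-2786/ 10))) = 0.07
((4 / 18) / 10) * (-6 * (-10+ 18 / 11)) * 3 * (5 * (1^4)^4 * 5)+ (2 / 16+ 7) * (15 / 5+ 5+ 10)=9323 / 44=211.89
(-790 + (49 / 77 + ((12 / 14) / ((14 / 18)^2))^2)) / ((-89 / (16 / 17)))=16303169776 / 1958032307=8.33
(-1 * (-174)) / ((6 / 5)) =145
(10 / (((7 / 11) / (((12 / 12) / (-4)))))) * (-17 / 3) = 935 / 42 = 22.26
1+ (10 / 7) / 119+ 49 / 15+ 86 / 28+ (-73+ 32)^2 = 42191869 / 24990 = 1688.35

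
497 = 497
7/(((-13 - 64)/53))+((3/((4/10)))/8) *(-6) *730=-180887/44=-4111.07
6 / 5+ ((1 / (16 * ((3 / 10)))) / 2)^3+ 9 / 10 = 1161841 / 552960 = 2.10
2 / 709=0.00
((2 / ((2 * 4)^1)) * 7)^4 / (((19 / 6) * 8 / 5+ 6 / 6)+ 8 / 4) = 36015 / 30976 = 1.16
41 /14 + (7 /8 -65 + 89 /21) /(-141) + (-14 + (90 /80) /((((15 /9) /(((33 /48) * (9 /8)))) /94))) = 291289711 /7580160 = 38.43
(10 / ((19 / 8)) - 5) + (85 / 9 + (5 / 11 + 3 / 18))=34897 / 3762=9.28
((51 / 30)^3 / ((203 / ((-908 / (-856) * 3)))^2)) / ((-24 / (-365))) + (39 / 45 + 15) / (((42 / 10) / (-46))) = -4722048725416933 / 27175786041600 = -173.76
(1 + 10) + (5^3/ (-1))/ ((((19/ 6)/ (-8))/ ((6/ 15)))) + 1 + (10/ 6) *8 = 8644/ 57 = 151.65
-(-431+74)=357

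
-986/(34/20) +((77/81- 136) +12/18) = -57865/81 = -714.38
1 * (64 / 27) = 2.37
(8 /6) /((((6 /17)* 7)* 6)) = 17 /189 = 0.09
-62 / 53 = -1.17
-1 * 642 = -642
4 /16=1 /4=0.25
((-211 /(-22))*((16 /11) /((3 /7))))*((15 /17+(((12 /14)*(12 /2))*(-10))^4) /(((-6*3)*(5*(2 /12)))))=-32132177876888 /2116653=-15180654.49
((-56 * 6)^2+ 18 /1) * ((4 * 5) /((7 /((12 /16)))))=1693710 /7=241958.57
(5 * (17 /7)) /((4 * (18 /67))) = 11.30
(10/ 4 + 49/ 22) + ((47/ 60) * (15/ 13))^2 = 164907/ 29744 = 5.54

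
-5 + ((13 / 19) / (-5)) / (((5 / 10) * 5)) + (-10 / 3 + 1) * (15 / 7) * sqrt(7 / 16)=-2401 / 475 - 5 * sqrt(7) / 4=-8.36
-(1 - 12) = 11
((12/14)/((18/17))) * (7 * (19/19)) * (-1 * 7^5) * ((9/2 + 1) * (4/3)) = -6285818/9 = -698424.22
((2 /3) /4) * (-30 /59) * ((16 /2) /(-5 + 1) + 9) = -35 /59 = -0.59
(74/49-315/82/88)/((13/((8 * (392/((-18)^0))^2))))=813084832/5863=138680.68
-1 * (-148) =148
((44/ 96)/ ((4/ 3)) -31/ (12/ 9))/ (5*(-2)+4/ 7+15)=-4.11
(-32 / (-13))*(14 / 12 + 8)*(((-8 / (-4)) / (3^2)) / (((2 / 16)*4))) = 3520 / 351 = 10.03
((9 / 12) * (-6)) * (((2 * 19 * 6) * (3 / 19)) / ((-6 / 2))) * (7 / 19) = 378 / 19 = 19.89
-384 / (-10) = 192 / 5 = 38.40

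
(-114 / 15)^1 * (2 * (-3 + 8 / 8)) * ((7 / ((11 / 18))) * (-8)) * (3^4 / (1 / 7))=-86873472 / 55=-1579517.67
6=6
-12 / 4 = -3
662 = 662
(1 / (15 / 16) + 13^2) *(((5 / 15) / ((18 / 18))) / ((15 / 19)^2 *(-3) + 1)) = -920911 / 14130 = -65.17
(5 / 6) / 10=1 / 12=0.08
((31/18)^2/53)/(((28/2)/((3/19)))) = 961/1522584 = 0.00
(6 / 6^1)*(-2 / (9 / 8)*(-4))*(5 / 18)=160 / 81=1.98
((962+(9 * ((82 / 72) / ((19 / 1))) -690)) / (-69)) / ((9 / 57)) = -20713 / 828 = -25.02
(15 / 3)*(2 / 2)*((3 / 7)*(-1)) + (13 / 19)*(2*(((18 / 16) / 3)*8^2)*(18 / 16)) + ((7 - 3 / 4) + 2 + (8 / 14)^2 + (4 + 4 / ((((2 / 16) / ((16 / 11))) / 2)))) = 5754293 / 40964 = 140.47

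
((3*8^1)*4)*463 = 44448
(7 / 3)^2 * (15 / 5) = 49 / 3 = 16.33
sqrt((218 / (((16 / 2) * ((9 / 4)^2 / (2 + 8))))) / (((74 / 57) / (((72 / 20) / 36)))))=sqrt(459762) / 333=2.04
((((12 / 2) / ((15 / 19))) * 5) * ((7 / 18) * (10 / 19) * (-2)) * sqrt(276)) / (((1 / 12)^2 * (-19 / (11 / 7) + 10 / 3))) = 147840 * sqrt(69) / 289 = 4249.31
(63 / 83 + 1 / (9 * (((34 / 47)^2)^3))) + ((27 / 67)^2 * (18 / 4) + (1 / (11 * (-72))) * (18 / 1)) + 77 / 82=7432613281607169713 / 2336255040310475328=3.18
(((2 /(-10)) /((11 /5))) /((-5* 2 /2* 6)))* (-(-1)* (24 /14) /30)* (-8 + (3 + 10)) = 1 /1155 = 0.00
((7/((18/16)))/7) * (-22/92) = -44/207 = -0.21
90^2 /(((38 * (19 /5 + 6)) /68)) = 1377000 /931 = 1479.05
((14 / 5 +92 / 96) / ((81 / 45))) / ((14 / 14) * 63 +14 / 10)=2255 / 69552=0.03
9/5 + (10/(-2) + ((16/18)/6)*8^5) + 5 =655603/135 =4856.32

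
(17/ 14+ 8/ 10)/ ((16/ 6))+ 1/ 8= 493/ 560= 0.88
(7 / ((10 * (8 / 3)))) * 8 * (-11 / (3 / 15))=-231 / 2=-115.50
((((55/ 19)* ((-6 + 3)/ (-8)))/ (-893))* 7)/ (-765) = 77/ 6922536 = 0.00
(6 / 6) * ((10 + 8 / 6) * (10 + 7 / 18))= 3179 / 27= 117.74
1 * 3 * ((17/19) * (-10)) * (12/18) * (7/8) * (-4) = 1190/19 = 62.63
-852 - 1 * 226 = -1078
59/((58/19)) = 1121/58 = 19.33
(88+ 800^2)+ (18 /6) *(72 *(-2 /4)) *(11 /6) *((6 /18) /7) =4480550 /7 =640078.57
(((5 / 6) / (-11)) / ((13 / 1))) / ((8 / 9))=-15 / 2288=-0.01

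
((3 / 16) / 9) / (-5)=-1 / 240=-0.00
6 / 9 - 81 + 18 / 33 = -2633 / 33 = -79.79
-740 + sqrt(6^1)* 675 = -740 + 675* sqrt(6) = 913.41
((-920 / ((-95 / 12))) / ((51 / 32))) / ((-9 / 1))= -23552 / 2907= -8.10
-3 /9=-1 /3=-0.33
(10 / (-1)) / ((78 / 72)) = -120 / 13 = -9.23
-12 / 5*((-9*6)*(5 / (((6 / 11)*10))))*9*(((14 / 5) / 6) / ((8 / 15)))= 18711 / 20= 935.55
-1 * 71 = -71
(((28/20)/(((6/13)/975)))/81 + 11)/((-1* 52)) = -7697/8424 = -0.91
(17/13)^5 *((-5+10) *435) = 3088188975/371293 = 8317.39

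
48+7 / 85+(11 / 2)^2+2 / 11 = 78.51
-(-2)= 2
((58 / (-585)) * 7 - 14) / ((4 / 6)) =-4298 / 195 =-22.04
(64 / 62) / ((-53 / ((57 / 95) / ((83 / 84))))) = -8064 / 681845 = -0.01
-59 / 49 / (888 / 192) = -472 / 1813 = -0.26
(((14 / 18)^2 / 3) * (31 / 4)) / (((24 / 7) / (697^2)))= 5165607097 / 23328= 221433.77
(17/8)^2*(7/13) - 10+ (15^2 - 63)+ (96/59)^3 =27124631925/170875328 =158.74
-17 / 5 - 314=-1587 / 5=-317.40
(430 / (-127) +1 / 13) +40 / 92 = -109139 / 37973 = -2.87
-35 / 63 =-5 / 9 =-0.56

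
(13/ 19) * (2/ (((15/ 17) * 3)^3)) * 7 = 894166/ 1731375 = 0.52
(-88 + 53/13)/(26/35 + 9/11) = -53.76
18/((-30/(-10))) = 6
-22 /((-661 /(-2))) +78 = 51514 /661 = 77.93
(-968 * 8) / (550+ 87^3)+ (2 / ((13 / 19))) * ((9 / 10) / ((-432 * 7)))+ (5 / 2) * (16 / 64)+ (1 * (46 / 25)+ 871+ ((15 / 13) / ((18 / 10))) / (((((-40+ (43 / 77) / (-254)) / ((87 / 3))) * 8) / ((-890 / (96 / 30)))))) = 1757540705594416607 / 1975633687736800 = 889.61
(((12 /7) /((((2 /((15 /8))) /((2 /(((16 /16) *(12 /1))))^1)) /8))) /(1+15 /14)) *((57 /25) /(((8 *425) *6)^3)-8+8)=19 /68388960000000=0.00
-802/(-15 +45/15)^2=-401/72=-5.57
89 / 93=0.96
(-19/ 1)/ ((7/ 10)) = -190/ 7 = -27.14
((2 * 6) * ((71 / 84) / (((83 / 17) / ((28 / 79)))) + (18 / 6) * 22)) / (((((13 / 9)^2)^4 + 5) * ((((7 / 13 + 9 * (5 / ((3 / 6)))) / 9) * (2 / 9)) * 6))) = 19634558326971003 / 7956558941730014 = 2.47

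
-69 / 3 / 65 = -0.35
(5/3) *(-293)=-1465/3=-488.33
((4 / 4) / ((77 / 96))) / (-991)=-96 / 76307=-0.00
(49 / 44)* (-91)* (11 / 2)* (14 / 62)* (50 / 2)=-780325 / 248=-3146.47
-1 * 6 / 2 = -3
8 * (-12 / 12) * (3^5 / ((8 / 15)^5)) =-184528125 / 4096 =-45050.81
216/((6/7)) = 252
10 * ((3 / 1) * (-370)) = -11100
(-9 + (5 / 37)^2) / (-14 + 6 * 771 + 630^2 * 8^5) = -3074 / 4451174749657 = -0.00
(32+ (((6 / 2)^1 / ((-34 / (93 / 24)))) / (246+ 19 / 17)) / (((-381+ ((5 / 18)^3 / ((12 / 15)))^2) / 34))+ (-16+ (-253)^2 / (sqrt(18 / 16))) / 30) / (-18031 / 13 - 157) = -64009 * sqrt(2) / 69480 - 51390822440075101 / 2521624528599075705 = -1.32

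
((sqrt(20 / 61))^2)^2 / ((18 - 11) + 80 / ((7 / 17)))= 2800 / 5242889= 0.00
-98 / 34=-49 / 17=-2.88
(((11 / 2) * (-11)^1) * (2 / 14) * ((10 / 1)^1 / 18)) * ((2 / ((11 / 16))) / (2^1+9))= -80 / 63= -1.27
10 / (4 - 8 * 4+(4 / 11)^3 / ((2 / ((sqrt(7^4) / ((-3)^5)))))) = -1617165 / 4528846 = -0.36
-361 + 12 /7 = -359.29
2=2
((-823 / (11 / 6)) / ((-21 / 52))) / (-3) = -85592 / 231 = -370.53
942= 942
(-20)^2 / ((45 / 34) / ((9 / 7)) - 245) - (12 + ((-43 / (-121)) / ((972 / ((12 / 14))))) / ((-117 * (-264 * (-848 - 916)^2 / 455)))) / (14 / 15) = -14.50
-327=-327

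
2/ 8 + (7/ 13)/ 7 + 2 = 121/ 52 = 2.33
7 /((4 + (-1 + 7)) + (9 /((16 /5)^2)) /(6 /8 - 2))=64 /85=0.75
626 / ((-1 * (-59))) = 10.61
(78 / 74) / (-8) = -39 / 296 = -0.13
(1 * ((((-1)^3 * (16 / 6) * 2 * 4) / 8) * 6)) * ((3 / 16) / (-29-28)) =1 / 19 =0.05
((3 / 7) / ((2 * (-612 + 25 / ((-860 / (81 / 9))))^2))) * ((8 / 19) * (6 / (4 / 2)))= 118336 / 163885340997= 0.00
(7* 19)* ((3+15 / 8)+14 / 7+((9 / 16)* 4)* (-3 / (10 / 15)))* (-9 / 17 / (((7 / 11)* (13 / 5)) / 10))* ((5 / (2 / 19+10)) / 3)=228.11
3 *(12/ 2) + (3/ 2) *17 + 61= 209/ 2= 104.50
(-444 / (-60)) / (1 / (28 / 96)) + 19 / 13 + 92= 149167 / 1560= 95.62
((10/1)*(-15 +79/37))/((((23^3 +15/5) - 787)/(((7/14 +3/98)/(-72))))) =2210/26533773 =0.00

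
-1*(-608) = 608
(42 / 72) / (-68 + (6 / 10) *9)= -35 / 3756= -0.01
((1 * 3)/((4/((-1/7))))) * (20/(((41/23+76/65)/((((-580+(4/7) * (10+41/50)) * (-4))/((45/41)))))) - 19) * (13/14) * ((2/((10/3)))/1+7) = -4858484167589/454097700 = -10699.20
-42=-42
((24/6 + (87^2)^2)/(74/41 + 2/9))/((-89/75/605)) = -87202183550625/6052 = -14408820811.41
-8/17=-0.47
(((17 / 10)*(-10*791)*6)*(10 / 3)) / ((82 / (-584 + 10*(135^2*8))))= -195978729520 / 41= -4779969012.68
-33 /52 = -0.63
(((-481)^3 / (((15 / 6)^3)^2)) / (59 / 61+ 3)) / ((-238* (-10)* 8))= -6788363101 / 1124921875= -6.03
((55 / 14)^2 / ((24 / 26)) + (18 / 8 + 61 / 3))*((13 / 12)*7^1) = 1201733 / 4032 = 298.05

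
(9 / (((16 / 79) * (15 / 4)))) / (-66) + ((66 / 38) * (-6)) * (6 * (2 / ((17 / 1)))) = -1070957 / 142120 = -7.54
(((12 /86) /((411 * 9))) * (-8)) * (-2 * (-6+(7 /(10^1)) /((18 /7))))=-8248 /2385855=-0.00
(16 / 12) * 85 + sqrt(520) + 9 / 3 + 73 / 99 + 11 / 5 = 2 * sqrt(130) + 59039 / 495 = 142.07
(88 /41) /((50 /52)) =2.23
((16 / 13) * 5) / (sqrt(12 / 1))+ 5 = 40 * sqrt(3) / 39+ 5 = 6.78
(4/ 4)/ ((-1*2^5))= -1/ 32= -0.03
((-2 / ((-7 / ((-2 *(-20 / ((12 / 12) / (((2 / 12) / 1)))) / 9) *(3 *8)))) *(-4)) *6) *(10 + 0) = -25600 / 21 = -1219.05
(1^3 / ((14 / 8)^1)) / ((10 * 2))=1 / 35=0.03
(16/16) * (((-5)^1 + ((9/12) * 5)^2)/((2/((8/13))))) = 145/52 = 2.79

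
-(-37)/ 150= 37/ 150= 0.25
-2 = -2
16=16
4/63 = 0.06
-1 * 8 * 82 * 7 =-4592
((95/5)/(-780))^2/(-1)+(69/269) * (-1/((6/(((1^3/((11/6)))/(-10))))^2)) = -2433997/3960562320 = -0.00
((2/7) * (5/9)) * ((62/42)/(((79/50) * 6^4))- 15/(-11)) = 0.22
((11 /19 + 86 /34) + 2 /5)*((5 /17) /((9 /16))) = 90656 /49419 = 1.83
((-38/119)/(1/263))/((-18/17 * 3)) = 4997/189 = 26.44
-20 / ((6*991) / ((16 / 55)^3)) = -8192 / 98926575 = -0.00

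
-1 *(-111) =111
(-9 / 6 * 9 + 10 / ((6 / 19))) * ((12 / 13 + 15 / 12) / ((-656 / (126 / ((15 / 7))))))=-603533 / 170560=-3.54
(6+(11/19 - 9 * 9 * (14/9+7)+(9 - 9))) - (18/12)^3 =-104849/152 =-689.80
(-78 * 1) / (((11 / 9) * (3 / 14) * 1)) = -3276 / 11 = -297.82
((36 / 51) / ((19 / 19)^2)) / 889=12 / 15113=0.00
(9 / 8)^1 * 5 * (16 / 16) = 45 / 8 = 5.62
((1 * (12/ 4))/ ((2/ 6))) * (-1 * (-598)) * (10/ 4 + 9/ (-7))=45747/ 7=6535.29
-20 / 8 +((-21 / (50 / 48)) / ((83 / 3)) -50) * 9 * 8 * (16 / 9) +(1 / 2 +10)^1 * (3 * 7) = -13021186 / 2075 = -6275.27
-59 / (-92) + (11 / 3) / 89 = 16765 / 24564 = 0.68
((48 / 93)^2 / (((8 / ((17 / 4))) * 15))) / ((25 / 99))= 4488 / 120125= 0.04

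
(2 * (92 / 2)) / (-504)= -23 / 126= -0.18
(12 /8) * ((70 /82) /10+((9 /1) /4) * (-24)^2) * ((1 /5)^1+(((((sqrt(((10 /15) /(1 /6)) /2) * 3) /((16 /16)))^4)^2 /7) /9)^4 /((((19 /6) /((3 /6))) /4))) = 9465648974710502.93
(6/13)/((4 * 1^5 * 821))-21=-21.00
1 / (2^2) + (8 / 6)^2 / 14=95 / 252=0.38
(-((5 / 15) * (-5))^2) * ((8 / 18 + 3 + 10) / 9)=-4.15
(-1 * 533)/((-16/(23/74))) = 12259/1184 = 10.35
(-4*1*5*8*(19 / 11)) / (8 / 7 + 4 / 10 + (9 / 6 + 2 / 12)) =-319200 / 3707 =-86.11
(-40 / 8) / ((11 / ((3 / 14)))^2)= -45 / 23716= -0.00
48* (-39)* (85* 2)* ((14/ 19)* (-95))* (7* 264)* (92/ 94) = 1893706214400/ 47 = 40291621582.98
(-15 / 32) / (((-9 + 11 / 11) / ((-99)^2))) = 147015 / 256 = 574.28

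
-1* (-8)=8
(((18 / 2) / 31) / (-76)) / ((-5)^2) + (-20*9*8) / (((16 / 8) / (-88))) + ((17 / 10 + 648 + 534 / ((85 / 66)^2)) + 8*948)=71915.65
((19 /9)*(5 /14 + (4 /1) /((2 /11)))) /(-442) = -5947 /55692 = -0.11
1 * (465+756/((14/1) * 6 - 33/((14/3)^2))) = 2555277/5389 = 474.17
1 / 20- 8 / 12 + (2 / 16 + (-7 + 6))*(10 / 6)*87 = -15299 / 120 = -127.49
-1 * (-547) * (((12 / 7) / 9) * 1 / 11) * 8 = 17504 / 231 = 75.77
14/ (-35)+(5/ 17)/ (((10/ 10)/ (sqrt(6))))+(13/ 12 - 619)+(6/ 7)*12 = -255373/ 420+5*sqrt(6)/ 17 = -607.31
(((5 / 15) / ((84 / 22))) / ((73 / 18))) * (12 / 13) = 132 / 6643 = 0.02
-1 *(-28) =28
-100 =-100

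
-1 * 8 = -8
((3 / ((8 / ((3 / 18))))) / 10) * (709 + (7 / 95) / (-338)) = 22765983 / 5137600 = 4.43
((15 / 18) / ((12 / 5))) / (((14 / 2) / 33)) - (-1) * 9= 1787 / 168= 10.64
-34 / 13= -2.62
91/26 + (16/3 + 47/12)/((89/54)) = 811/89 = 9.11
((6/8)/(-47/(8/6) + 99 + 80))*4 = 12/575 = 0.02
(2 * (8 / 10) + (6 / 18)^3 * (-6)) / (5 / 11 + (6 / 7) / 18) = 2387 / 870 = 2.74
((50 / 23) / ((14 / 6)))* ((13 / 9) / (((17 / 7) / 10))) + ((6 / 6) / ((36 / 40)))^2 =214600 / 31671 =6.78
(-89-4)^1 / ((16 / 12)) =-279 / 4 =-69.75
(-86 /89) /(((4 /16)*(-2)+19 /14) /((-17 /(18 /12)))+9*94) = -10234 /8959185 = -0.00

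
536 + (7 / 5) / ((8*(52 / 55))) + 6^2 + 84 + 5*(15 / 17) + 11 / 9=42123461 / 63648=661.82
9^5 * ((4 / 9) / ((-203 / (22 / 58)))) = -288684 / 5887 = -49.04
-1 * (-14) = 14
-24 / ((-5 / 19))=456 / 5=91.20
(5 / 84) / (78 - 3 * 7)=5 / 4788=0.00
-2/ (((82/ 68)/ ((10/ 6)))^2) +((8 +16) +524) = 8232892/ 15129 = 544.18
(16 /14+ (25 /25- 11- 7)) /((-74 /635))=1905 /14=136.07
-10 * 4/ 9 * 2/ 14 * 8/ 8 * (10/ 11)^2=-0.52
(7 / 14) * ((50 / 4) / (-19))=-25 / 76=-0.33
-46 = -46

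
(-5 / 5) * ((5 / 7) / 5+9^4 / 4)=-45931 / 28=-1640.39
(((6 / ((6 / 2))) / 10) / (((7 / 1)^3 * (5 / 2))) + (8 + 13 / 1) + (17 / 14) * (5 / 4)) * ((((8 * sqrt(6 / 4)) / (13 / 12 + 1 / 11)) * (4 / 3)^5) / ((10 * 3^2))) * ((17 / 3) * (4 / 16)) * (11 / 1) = 137.09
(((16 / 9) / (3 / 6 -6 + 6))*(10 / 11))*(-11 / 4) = -80 / 9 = -8.89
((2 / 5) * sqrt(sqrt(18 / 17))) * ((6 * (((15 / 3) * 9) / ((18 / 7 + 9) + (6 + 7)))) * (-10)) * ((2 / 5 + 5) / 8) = -5103 * 17^(3 / 4) * 2^(1 / 4) * sqrt(3) / 2924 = -30.10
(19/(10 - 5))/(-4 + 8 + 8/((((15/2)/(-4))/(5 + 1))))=-19/108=-0.18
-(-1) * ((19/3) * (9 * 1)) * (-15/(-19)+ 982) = 56019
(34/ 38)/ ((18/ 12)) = 34/ 57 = 0.60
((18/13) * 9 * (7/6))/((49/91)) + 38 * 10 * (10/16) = 529/2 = 264.50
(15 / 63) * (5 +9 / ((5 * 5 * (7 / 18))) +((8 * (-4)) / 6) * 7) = -16489 / 2205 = -7.48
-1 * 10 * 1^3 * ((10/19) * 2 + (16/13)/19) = -2760/247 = -11.17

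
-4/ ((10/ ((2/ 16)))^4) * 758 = -379/ 5120000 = -0.00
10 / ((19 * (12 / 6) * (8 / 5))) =25 / 152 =0.16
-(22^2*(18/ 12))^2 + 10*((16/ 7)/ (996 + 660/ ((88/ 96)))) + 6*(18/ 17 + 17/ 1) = -26902224670/ 51051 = -526967.63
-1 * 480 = -480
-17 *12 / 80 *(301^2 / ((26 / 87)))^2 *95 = -60204404451507561 / 2704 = -22264942474669.96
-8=-8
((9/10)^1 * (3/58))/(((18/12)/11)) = 99/290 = 0.34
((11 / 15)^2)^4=214358881 / 2562890625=0.08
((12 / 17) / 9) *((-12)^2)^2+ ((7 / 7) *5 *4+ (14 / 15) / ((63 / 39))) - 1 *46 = 1224712 / 765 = 1600.93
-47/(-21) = 2.24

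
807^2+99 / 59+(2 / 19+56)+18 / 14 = 5110814417 / 7847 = 651308.07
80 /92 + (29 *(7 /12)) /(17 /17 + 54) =17869 /15180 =1.18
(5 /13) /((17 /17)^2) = 5 /13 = 0.38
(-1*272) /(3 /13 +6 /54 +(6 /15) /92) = -7319520 /9317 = -785.61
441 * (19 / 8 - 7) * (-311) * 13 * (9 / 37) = 16046667 / 8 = 2005833.38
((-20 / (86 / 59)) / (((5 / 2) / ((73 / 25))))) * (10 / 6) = -17228 / 645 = -26.71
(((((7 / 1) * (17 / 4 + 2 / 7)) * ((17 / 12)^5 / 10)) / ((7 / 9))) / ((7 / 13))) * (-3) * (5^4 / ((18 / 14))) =-293022988375 / 4644864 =-63085.38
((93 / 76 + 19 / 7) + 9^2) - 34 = 27099 / 532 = 50.94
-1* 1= -1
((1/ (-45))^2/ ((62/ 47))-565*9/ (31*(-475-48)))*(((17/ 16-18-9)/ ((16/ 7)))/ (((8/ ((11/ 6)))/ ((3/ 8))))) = -131774948921/ 430326743040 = -0.31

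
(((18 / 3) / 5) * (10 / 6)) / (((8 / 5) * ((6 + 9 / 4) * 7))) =5 / 231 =0.02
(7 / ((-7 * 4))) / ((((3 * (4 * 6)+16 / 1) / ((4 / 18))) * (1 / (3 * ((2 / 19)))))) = -1 / 5016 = -0.00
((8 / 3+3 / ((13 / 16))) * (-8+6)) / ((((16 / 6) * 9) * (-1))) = 62 / 117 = 0.53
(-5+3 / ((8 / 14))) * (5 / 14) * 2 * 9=45 / 28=1.61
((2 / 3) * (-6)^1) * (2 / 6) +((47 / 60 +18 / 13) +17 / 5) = 1101 / 260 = 4.23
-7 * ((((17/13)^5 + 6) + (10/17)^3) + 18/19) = -2662683866969/34659087671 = -76.82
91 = 91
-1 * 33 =-33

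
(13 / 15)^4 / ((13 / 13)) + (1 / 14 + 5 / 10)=402427 / 354375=1.14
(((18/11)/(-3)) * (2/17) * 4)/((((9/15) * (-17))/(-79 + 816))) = 18.55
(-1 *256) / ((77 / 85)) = -21760 / 77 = -282.60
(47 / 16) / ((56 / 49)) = 329 / 128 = 2.57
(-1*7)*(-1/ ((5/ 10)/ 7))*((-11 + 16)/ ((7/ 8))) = 560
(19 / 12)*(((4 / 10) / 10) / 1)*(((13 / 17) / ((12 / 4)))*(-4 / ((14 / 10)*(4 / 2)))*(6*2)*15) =-494 / 119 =-4.15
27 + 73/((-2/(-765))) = 55899/2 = 27949.50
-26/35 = -0.74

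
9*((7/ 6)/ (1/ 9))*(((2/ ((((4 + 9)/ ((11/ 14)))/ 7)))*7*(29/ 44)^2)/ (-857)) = -0.28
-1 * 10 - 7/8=-87/8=-10.88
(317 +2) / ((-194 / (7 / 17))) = -2233 / 3298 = -0.68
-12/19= -0.63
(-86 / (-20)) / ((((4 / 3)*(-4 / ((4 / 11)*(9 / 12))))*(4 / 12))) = -1161 / 1760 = -0.66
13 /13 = 1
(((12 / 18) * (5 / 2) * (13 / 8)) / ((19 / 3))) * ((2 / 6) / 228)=65 / 103968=0.00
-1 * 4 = -4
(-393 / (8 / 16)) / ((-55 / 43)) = 33798 / 55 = 614.51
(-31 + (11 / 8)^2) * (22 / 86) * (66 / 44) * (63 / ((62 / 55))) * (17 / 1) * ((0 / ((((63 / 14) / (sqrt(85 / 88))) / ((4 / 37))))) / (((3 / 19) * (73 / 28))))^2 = 0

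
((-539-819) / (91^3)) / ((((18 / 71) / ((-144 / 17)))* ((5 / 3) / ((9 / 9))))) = 330576 / 9150505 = 0.04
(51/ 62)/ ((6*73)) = 0.00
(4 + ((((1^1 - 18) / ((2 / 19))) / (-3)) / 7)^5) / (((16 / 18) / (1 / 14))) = 3516229262771 / 1626379776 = 2162.00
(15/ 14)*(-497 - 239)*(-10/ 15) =3680/ 7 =525.71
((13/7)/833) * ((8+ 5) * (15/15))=169/5831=0.03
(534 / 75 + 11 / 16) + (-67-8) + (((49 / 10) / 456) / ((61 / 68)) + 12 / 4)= -89262269 / 1390800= -64.18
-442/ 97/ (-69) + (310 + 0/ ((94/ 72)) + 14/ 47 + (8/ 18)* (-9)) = 96373202/ 314571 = 306.36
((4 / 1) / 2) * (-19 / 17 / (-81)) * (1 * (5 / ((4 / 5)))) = 475 / 2754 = 0.17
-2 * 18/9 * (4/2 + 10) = -48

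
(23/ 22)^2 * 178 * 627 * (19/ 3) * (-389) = -6611537749/ 22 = -300524443.14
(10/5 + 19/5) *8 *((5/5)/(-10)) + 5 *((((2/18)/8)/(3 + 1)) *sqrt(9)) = -11011/2400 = -4.59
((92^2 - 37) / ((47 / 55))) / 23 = 463485 / 1081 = 428.76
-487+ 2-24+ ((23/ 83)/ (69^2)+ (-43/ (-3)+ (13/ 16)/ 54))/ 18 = -15087916943/ 29688768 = -508.20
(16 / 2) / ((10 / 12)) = 48 / 5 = 9.60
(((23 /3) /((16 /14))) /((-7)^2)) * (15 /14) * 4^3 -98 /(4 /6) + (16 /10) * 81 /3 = -23131 /245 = -94.41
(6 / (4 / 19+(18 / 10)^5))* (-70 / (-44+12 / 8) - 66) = -389737500 / 19285327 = -20.21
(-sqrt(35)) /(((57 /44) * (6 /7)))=-154 * sqrt(35) /171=-5.33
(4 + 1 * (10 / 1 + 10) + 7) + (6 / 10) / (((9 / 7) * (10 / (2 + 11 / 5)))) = 7799 / 250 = 31.20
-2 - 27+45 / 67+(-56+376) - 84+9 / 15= 69771 / 335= 208.27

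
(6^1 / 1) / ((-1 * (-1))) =6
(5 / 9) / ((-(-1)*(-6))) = -5 / 54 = -0.09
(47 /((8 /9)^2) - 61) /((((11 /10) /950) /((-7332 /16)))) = 422277375 /704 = 599825.82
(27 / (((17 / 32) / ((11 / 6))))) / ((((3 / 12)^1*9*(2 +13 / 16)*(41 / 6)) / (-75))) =-112640 / 697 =-161.61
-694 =-694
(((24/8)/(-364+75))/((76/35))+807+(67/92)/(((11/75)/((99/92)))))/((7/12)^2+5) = 339786884367/2233744291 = 152.12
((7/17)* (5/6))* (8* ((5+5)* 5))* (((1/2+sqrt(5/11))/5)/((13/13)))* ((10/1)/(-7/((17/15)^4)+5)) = 425.77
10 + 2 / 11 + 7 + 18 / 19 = 3789 / 209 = 18.13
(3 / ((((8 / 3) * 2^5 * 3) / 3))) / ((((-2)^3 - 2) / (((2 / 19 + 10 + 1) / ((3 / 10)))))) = -633 / 4864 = -0.13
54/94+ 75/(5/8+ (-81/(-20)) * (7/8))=582009/31349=18.57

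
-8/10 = -4/5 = -0.80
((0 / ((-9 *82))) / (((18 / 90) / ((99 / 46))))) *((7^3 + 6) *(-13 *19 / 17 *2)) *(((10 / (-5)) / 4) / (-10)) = 0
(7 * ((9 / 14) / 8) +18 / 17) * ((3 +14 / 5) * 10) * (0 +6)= 38367 / 68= 564.22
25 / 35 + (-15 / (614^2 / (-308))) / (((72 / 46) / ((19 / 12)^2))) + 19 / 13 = 32537625461 / 14820466752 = 2.20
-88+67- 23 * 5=-136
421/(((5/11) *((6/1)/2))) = 4631/15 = 308.73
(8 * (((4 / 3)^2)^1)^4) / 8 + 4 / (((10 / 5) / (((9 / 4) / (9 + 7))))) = 10.27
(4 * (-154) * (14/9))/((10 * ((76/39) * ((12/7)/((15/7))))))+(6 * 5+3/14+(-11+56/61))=-1005994/24339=-41.33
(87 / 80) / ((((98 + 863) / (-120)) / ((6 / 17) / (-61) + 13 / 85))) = -0.02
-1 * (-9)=9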